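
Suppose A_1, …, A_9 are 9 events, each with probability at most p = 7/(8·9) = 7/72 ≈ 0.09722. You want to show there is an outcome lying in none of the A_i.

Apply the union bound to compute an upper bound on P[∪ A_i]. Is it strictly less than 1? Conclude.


Union bound: P[∪_{i=1}^{9} A_i] ≤ Σ_i P[A_i] ≤ 9·p = 9·(7/72) = 7/8.
Numerically: 7/8 ≈ 0.87500.
Is 7/8 < 1? YES.
Since P[∪ A_i] ≤ 7/8 < 1, the complement has P[∩ A_i^c] ≥ 1 − 7/8 = 1/8 > 0, so some outcome avoids every A_i.

9·p = 7/8 ≈ 0.87500; existence CERTIFIED by the union bound.


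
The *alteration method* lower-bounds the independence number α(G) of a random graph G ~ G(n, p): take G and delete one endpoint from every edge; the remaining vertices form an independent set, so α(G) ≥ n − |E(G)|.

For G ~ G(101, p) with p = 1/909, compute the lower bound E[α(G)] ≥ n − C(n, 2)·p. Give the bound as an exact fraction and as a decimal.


E[|E(G)|] = C(101, 2)·p = 5050 · (1/909) = 50/9.
E[α(G)] ≥ n − E[|E(G)|] = 101 − 50/9 = 859/9.
Numerically: ≈ 95.444444.
(This is only a lower bound; the true E[α(G)] may be larger.)

E[α(G)] ≥ 859/9 ≈ 95.444444.


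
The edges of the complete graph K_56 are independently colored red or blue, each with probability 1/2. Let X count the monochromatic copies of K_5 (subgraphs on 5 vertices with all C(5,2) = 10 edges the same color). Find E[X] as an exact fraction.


Let X = Σ_S X_S over the C(56, 5) = 3819816 subsets S of size 5, where X_S = 1 if the K_5 on S is monochromatic.
For a fixed S, the K_5 on S has C(5, 2) = 10 edges. P[all 10 edges red] = (1/2)^10, and likewise for blue, so P[monochromatic] = 2·(1/2)^10 = 2^{1 − 10} = 1/512.
By linearity of expectation: E[X] = C(56, 5) · 2^{1 − 10} = 3819816 · 1/512 = 477477/64.
Numerically: E[X] ≈ 7460.5781.

E[X] = C(56,5)·2^(1−C(5,2)) = 477477/64 ≈ 7460.5781.


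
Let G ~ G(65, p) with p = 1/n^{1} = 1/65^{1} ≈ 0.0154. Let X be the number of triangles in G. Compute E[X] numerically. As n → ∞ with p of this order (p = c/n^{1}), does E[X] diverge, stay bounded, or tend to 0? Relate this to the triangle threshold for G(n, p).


Number of potential triangles: C(65, 3) = 43680.
Each occurs with probability p³ ≈ (0.0154)³ ≈ 3.64133e-06.
By linearity: E[X] = C(65, 3)·p³ ≈ 43680 · 3.64133e-06 ≈ 0.159.
Here α = 1, so p = 1/n is exactly at the triangle threshold p ~ 1/n. Asymptotically E[X] → c³/6 = 1³/6 = 1/6 ≈ 0.167, a bounded constant. In this regime the triangle count is asymptotically Poisson(c³/6).

E[X] ≈ 0.159; in regime p = Θ(1/n^{1}) E[X] stays bounded (at the triangle threshold p ~ 1/n).


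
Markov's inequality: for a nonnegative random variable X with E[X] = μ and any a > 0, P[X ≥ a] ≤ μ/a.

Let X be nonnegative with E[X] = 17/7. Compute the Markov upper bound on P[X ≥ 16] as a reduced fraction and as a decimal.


μ = E[X] = 17/7, a = 16.
Markov: P[X ≥ 16] ≤ μ/a = (17/7)/16 = 17/112.
Numerically: ≈ 0.15179.
(Since a = 16 > μ = 2.42857, the bound 17/112 is < 1 and informative.)

P[X ≥ 16] ≤ 17/112 ≈ 0.15179.


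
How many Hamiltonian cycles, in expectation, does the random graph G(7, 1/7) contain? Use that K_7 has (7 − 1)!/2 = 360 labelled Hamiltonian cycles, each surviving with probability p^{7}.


K_7 has (7 − 1)!/2 = 360 labelled Hamiltonian cycles.
For each such Hamiltonian cycle H, let X_H = 1 if all 7 edges of H are present in G. Then P[X_H = 1] = p^{7} = (1/7)^{7} = 1/823543.
By linearity: E[X] = Σ_H E[X_H] = 360 · p^{7} = 360 · 1/823543 = 360/823543.
Numerically: E[X] ≈ 0.0004371.

E[X] = 360 · (1/7)^{7} = 360/823543 ≈ 0.0004371.


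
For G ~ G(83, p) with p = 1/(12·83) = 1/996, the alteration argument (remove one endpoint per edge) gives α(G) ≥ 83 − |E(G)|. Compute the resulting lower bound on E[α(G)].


E[|E(G)|] = C(83, 2)·p = 3403 · (1/996) = 41/12.
E[α(G)] ≥ n − E[|E(G)|] = 83 − 41/12 = 955/12.
Numerically: ≈ 79.5833.
(This is only a lower bound; the true E[α(G)] may be larger.)

E[α(G)] ≥ 955/12 ≈ 79.5833.


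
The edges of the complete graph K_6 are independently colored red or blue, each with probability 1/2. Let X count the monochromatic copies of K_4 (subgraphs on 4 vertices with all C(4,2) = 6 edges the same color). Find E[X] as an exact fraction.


Let X = Σ_S X_S over the C(6, 4) = 15 subsets S of size 4, where X_S = 1 if the K_4 on S is monochromatic.
For a fixed S, the K_4 on S has C(4, 2) = 6 edges. P[all 6 edges red] = (1/2)^6, and likewise for blue, so P[monochromatic] = 2·(1/2)^6 = 2^{1 − 6} = 1/32.
By linearity of expectation: E[X] = C(6, 4) · 2^{1 − 6} = 15 · 1/32 = 15/32.
Numerically: E[X] ≈ 0.468750.

E[X] = C(6,4)·2^(1−C(4,2)) = 15/32 ≈ 0.468750.


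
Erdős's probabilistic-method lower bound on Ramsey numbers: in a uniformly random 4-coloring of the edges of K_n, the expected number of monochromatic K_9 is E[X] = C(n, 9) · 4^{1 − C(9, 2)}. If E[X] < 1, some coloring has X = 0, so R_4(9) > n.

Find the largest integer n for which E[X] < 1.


We need C(n, 9) · 4^{1 − 36} < 1, i.e. C(n, 9) < 4^{36 − 1} = 1180591620717411303424.
Check values of n near the boundary:
  n = 909: C(909, 9) = 1122169012923711463931; 1122169012923711463931 < 1180591620717411303424? YES
  n = 910: C(910, 9) = 1133378248346922788210; 1133378248346922788210 < 1180591620717411303424? YES
  n = 911: C(911, 9) = 1144686900492291197405; 1144686900492291197405 < 1180591620717411303424? YES
  n = 912: C(912, 9) = 1156095740032081475120; 1156095740032081475120 < 1180591620717411303424? YES
  n = 913: C(913, 9) = 1167605542753639808390; 1167605542753639808390 < 1180591620717411303424? YES
  n = 914: C(914, 9) = 1179217089587653905932; 1179217089587653905932 < 1180591620717411303424? YES
  n = 915: C(915, 9) = 1190931166636537885130; 1190931166636537885130 < 1180591620717411303424? NO
The largest n with C(n, 9) < 1180591620717411303424 is n = 914 (where E[X] = 294804272396913476483/295147905179352825856 ≈ 0.9988357). Hence R_4(9) > 914, i.e. R_4(9) ≥ 915.

Largest n = 914; hence R_4(9) > 914.


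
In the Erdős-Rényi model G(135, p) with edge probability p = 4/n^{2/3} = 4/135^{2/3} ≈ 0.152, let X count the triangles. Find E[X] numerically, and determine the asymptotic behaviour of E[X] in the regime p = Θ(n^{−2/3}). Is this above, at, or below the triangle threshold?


Number of potential triangles: C(135, 3) = 400995.
Each occurs with probability p³ ≈ (0.152)³ ≈ 3.5116598e-03.
By linearity: E[X] = C(135, 3)·p³ ≈ 400995 · 3.5116598e-03 ≈ 1408.15802.
Since α = 2/3 < 1, p = c/n^{2/3} ≫ 1/n is above the triangle threshold p ~ 1/n. Asymptotically E[X] ~ (c³/6)·n^{3(1−α)} = (4³/6)·n^{1} → ∞; triangles are abundant w.h.p.

E[X] ≈ 1408.15802; in regime p = Θ(1/n^{2/3}) E[X] diverges (above the triangle threshold p ~ 1/n).


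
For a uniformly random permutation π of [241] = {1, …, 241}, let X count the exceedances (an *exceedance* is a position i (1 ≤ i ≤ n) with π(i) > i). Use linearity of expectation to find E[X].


Write X = Σ_{i=1}^{241} X_i, where X_i = 1_{π(i) > i}.
For each fixed i, π(i) is uniform over {1, …, 241} (marginal of a uniform permutation), so P[π(i) > i] = (n − i)/n. Summing: Σ_{i=1}^{241} (n − i)/n = (0 + 1 + … + 240)/241 = 241(241 − 1)/(2·241) = (241 − 1)/2.
Hence E[X] = Σ_{i=1}^{241} (241 − i)/241 = 120 ≈ 120.0000.

E[X] = 120 = 120.0000.


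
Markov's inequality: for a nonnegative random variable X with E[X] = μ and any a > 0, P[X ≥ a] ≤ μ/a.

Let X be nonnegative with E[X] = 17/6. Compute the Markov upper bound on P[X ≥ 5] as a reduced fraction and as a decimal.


μ = E[X] = 17/6, a = 5.
Markov: P[X ≥ 5] ≤ μ/a = (17/6)/5 = 17/30.
Numerically: ≈ 0.56667.
(Since a = 5 > μ = 2.83333, the bound 17/30 is < 1 and informative.)

P[X ≥ 5] ≤ 17/30 ≈ 0.56667.


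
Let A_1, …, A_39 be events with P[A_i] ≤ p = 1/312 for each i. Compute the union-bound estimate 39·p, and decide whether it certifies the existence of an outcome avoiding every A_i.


Union bound: P[∪_{i=1}^{39} A_i] ≤ Σ_i P[A_i] ≤ 39·p = 39·(1/312) = 1/8.
Numerically: 1/8 ≈ 0.125.
Is 1/8 < 1? YES.
Since P[∪ A_i] ≤ 1/8 < 1, the complement has P[∩ A_i^c] ≥ 1 − 1/8 = 7/8 > 0, so some outcome avoids every A_i.

39·p = 1/8 ≈ 0.125; existence CERTIFIED by the union bound.


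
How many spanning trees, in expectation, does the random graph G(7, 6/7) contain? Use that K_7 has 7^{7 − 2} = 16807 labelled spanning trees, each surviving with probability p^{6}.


K_7 has 7^{7 − 2} = 16807 labelled spanning trees.
For each such spanning tree H, let X_H = 1 if all 6 edges of H are present in G. Then P[X_H = 1] = p^{6} = (6/7)^{6} = 46656/117649.
By linearity: E[X] = Σ_H E[X_H] = 16807 · p^{6} = 16807 · 46656/117649 = 46656/7.
Numerically: E[X] ≈ 6665.14.

E[X] = 16807 · (6/7)^{6} = 46656/7 ≈ 6665.14.


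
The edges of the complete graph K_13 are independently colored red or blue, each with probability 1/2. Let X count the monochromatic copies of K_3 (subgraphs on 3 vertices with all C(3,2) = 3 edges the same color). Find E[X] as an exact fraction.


Let X = Σ_S X_S over the C(13, 3) = 286 subsets S of size 3, where X_S = 1 if the K_3 on S is monochromatic.
For a fixed S, the K_3 on S has C(3, 2) = 3 edges. P[all 3 edges red] = (1/2)^3, and likewise for blue, so P[monochromatic] = 2·(1/2)^3 = 2^{1 − 3} = 1/4.
By linearity: E[X] = C(13, 3) · 2^{1 − 3} = 286 · 1/4 = 143/2.
Numerically: E[X] ≈ 71.5000.

E[X] = C(13,3)·2^(1−C(3,2)) = 143/2 ≈ 71.5000.


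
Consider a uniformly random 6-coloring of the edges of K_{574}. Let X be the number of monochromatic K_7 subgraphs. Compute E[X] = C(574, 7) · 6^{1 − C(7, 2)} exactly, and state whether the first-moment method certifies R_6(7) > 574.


E[X] = C(574, 7) · 6^{1 − 21} = 3926481655188664 · 6^{−20} = 3926481655188664/3656158440062976.
As a reduced fraction: E[X] = 490810206898583/457019805007872 ≈ 1.0739.
Is E[X] < 1? NO.
Since E[X] ≥ 1, the first-moment bound is inconclusive at n = 574; it does NOT by itself certify R_6(7) > 574.

E[X] = 490810206898583/457019805007872 ≈ 1.0739; E[X] ≥ 1; first-moment method inconclusive here.


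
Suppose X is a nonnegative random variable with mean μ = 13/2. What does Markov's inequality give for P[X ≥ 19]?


μ = E[X] = 13/2, a = 19.
Markov: P[X ≥ 19] ≤ μ/a = (13/2)/19 = 13/38.
Numerically: ≈ 0.34211.
(Since a = 19 > μ = 6.50000, the bound 13/38 is < 1 and informative.)

P[X ≥ 19] ≤ 13/38 ≈ 0.34211.


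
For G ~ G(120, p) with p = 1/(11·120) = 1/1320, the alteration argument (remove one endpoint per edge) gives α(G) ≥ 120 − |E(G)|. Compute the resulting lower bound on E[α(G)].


E[|E(G)|] = C(120, 2)·p = 7140 · (1/1320) = 119/22.
E[α(G)] ≥ n − E[|E(G)|] = 120 − 119/22 = 2521/22.
Numerically: ≈ 114.5909.
(This is only a lower bound; the true E[α(G)] may be larger.)

E[α(G)] ≥ 2521/22 ≈ 114.5909.


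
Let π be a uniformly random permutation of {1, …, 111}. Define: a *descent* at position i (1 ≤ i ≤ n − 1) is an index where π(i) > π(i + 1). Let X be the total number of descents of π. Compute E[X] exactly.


Write X = Σ X_I over i = 1, …, 110, with X_I the indicator of one descent.
There are 110 indicators.
For each fixed i, the pair (π(i), π(i+1)) is a uniformly random ordered pair of distinct values from {1, …, 111}; by symmetry P[π(i) > π(i+1)] = 1/2.
By linearity: E[X] = 110 · (1/2) = (111 − 1) · (1/2) = 55 ≈ 55.000000.

E[X] = 55 = 55.000000.


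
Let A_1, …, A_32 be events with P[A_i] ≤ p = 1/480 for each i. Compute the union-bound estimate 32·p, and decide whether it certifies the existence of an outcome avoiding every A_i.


Union bound: P[∪_{i=1}^{32} A_i] ≤ Σ_i P[A_i] ≤ 32·p = 32·(1/480) = 1/15.
Numerically: 1/15 ≈ 0.0667.
Is 1/15 < 1? YES.
Since P[∪ A_i] ≤ 1/15 < 1, the complement has P[∩ A_i^c] ≥ 1 − 1/15 = 14/15 > 0, so some outcome avoids every A_i.

32·p = 1/15 ≈ 0.0667; existence CERTIFIED by the union bound.


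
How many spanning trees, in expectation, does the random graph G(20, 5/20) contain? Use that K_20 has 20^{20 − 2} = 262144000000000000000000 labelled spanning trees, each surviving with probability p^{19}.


K_20 has 20^{20 − 2} = 262144000000000000000000 labelled spanning trees.
For each such spanning tree H, let X_H = 1 if all 19 edges of H are present in G. Then P[X_H = 1] = p^{19} = (1/4)^{19} = 1/274877906944.
By linearity of expectation: E[X] = Σ_H E[X_H] = 262144000000000000000000 · p^{19} = 262144000000000000000000 · 1/274877906944 = 3814697265625/4.
Numerically: E[X] ≈ 9.5367e+11.

E[X] = 262144000000000000000000 · (1/4)^{19} = 3814697265625/4 ≈ 9.5367e+11.


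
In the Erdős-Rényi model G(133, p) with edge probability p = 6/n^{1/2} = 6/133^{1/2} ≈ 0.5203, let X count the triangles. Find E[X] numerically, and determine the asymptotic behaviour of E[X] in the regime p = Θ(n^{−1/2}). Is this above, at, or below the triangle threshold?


Number of potential triangles: C(133, 3) = 383306.
Each occurs with probability p³ ≈ (0.5203)³ ≈ 1.408239e-01.
By linearity: E[X] = C(133, 3)·p³ ≈ 383306 · 1.408239e-01 ≈ 53978.6361.
Since α = 1/2 < 1, p = c/n^{1/2} ≫ 1/n is above the triangle threshold p ~ 1/n. Asymptotically E[X] ~ (c³/6)·n^{3(1−α)} = (6³/6)·n^{1.5} → ∞; triangles are abundant w.h.p.

E[X] ≈ 53978.6361; in regime p = Θ(1/n^{1/2}) E[X] diverges (above the triangle threshold p ~ 1/n).


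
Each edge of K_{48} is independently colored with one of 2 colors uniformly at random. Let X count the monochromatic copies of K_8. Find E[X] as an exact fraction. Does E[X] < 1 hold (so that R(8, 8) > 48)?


E[X] = C(48, 8) · 2^{1 − 28} = 377348994 · 2^{−27} = 377348994/134217728.
As a reduced fraction: E[X] = 188674497/67108864 ≈ 2.81147.
Is E[X] < 1? NO.
Since E[X] ≥ 1, the first-moment bound is inconclusive at n = 48; it does NOT by itself certify R(8, 8) > 48.

E[X] = 188674497/67108864 ≈ 2.81147; E[X] ≥ 1; first-moment method inconclusive here.


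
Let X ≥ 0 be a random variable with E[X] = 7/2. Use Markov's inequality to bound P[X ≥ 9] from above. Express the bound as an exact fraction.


μ = E[X] = 7/2, a = 9.
Markov: P[X ≥ 9] ≤ μ/a = (7/2)/9 = 7/18.
Numerically: ≈ 0.388889.
(Since a = 9 > μ = 3.500000, the bound 7/18 is < 1 and informative.)

P[X ≥ 9] ≤ 7/18 ≈ 0.388889.


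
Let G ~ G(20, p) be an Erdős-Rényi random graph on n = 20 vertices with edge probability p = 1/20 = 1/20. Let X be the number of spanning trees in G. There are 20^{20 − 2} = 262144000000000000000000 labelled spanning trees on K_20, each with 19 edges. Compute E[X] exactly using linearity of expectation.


K_20 has 20^{20 − 2} = 262144000000000000000000 labelled spanning trees.
For each such spanning tree H, let X_H = 1 if all 19 edges of H are present in G. Then P[X_H = 1] = p^{19} = (1/20)^{19} = 1/5242880000000000000000000.
Summing the indicators: E[X] = Σ_H E[X_H] = 262144000000000000000000 · p^{19} = 262144000000000000000000 · 1/5242880000000000000000000 = 1/20.
Numerically: E[X] ≈ 0.05.

E[X] = 262144000000000000000000 · (1/20)^{19} = 1/20 ≈ 0.05.


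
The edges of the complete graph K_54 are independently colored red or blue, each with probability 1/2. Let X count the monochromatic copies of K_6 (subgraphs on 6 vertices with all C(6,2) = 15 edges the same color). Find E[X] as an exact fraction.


Let X = Σ_S X_S over the C(54, 6) = 25827165 subsets S of size 6, where X_S = 1 if the K_6 on S is monochromatic.
For a fixed S, the K_6 on S has C(6, 2) = 15 edges. P[all 15 edges red] = (1/2)^15, and likewise for blue, so P[monochromatic] = 2·(1/2)^15 = 2^{1 − 15} = 1/16384.
By linearity of expectation: E[X] = C(54, 6) · 2^{1 − 15} = 25827165 · 1/16384 = 25827165/16384.
Numerically: E[X] ≈ 1576.36505.

E[X] = C(54,6)·2^(1−C(6,2)) = 25827165/16384 ≈ 1576.36505.


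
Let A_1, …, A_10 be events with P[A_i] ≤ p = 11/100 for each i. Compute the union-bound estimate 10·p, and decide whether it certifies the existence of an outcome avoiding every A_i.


Union bound: P[∪_{i=1}^{10} A_i] ≤ Σ_i P[A_i] ≤ 10·p = 10·(11/100) = 11/10.
Numerically: 11/10 ≈ 1.1000000.
Is 11/10 < 1? NO.
Since the bound 11/10 is ≥ 1, the union bound is uninformative here; it does NOT by itself certify existence.

10·p = 11/10 ≈ 1.1000000; existence NOT certified by the union bound.


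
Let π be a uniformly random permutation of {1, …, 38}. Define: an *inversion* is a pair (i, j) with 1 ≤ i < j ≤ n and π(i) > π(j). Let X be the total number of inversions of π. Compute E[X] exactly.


Write X = Σ X_I over the C(38, 2) = 703 pairs i < j, with X_I the indicator of one inversion.
There are 703 indicators.
For each fixed pair i < j, the values π(i) and π(j) are two distinct elements of {1, …, 38} in uniformly random order; by symmetry P[π(i) > π(j)] = 1/2.
By linearity: E[X] = 703 · (1/2) = C(38, 2) · (1/2) = 703/2 = 703/2 ≈ 351.50000.

E[X] = 703/2 = 351.50000.


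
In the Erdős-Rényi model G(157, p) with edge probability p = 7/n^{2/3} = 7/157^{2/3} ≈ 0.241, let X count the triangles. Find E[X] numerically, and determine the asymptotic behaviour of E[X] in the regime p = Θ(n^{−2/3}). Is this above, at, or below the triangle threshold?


Number of potential triangles: C(157, 3) = 632710.
Each occurs with probability p³ ≈ (0.241)³ ≈ 1.39154e-02.
By linearity: E[X] = C(157, 3)·p³ ≈ 632710 · 1.39154e-02 ≈ 8804.395.
Since α = 2/3 < 1, p = c/n^{2/3} ≫ 1/n is above the triangle threshold p ~ 1/n. Asymptotically E[X] ~ (c³/6)·n^{3(1−α)} = (7³/6)·n^{1} → ∞; triangles are abundant w.h.p.

E[X] ≈ 8804.395; in regime p = Θ(1/n^{2/3}) E[X] diverges (above the triangle threshold p ~ 1/n).


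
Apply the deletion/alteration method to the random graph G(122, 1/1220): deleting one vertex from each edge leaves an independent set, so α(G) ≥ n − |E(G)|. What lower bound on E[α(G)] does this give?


E[|E(G)|] = C(122, 2)·p = 7381 · (1/1220) = 121/20.
E[α(G)] ≥ n − E[|E(G)|] = 122 − 121/20 = 2319/20.
Numerically: ≈ 115.950000.
(This is only a lower bound; the true E[α(G)] may be larger.)

E[α(G)] ≥ 2319/20 ≈ 115.950000.


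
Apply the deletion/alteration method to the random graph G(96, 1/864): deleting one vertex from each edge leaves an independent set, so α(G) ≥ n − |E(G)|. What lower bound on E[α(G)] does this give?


E[|E(G)|] = C(96, 2)·p = 4560 · (1/864) = 95/18.
E[α(G)] ≥ n − E[|E(G)|] = 96 − 95/18 = 1633/18.
Numerically: ≈ 90.72222.
(This is only a lower bound; the true E[α(G)] may be larger.)

E[α(G)] ≥ 1633/18 ≈ 90.72222.


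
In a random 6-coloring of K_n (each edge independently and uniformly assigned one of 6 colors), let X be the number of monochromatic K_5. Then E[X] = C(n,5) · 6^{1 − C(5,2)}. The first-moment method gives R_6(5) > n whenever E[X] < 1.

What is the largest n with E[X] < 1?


We need C(n, 5) · 6^{1 − 10} < 1, i.e. C(n, 5) < 6^{10 − 1} = 10077696.
Check values of n near the boundary:
  n = 64: C(64, 5) = 7624512; 7624512 < 10077696? YES
  n = 65: C(65, 5) = 8259888; 8259888 < 10077696? YES
  n = 66: C(66, 5) = 8936928; 8936928 < 10077696? YES
  n = 67: C(67, 5) = 9657648; 9657648 < 10077696? YES
  n = 68: C(68, 5) = 10424128; 10424128 < 10077696? NO
  n = 69: C(69, 5) = 11238513; 11238513 < 10077696? NO
The largest n with C(n, 5) < 10077696 is n = 67 (where E[X] = 67067/69984 ≈ 0.958). Hence R_6(5) > 67, i.e. R_6(5) ≥ 68.

Largest n = 67; hence R_6(5) > 67.


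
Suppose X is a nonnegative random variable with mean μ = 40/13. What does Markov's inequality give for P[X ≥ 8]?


μ = E[X] = 40/13, a = 8.
Markov: P[X ≥ 8] ≤ μ/a = (40/13)/8 = 5/13.
Numerically: ≈ 0.385.
(Since a = 8 > μ = 3.077, the bound 5/13 is < 1 and informative.)

P[X ≥ 8] ≤ 5/13 ≈ 0.385.


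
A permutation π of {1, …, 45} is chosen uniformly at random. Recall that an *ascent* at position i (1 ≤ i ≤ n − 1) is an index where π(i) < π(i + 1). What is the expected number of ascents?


Write X = Σ X_I over i = 1, …, 44, with X_I the indicator of one ascent.
There are 44 indicators.
For each fixed i, the pair (π(i), π(i+1)) is a uniformly random ordered pair of distinct values from {1, …, 45}; by symmetry P[π(i) < π(i+1)] = 1/2.
By linearity: E[X] = 44 · (1/2) = (45 − 1) · (1/2) = 22 ≈ 22.00000.

E[X] = 22 = 22.00000.


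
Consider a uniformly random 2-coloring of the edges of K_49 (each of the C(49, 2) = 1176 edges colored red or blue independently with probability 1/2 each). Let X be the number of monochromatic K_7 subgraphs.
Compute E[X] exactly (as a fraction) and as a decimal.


Let X = Σ_S X_S over the C(49, 7) = 85900584 subsets S of size 7, where X_S = 1 if the K_7 on S is monochromatic.
For a fixed S, the K_7 on S has C(7, 2) = 21 edges. P[all 21 edges red] = (1/2)^21, and likewise for blue, so P[monochromatic] = 2·(1/2)^21 = 2^{1 − 21} = 1/1048576.
By linearity: E[X] = C(49, 7) · 2^{1 − 21} = 85900584 · 1/1048576 = 10737573/131072.
Numerically: E[X] ≈ 81.921181.

E[X] = C(49,7)·2^(1−C(7,2)) = 10737573/131072 ≈ 81.921181.


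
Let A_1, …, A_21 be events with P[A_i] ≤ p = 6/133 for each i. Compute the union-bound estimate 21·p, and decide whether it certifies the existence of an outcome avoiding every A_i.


Union bound: P[∪_{i=1}^{21} A_i] ≤ Σ_i P[A_i] ≤ 21·p = 21·(6/133) = 18/19.
Numerically: 18/19 ≈ 0.947.
Is 18/19 < 1? YES.
Since P[∪ A_i] ≤ 18/19 < 1, the complement has P[∩ A_i^c] ≥ 1 − 18/19 = 1/19 > 0, so some outcome avoids every A_i.

21·p = 18/19 ≈ 0.947; existence CERTIFIED by the union bound.


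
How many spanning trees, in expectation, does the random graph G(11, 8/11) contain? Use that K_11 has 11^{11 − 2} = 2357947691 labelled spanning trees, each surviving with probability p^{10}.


K_11 has 11^{11 − 2} = 2357947691 labelled spanning trees.
For each such spanning tree H, let X_H = 1 if all 10 edges of H are present in G. Then P[X_H = 1] = p^{10} = (8/11)^{10} = 1073741824/25937424601.
By linearity of expectation: E[X] = Σ_H E[X_H] = 2357947691 · p^{10} = 2357947691 · 1073741824/25937424601 = 1073741824/11.
Numerically: E[X] ≈ 9.7613e+07.

E[X] = 2357947691 · (8/11)^{10} = 1073741824/11 ≈ 9.7613e+07.


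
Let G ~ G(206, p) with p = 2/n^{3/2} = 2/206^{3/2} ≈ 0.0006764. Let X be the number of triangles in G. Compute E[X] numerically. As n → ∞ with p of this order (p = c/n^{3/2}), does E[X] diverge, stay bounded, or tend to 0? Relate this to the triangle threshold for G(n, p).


Number of potential triangles: C(206, 3) = 1435820.
Each occurs with probability p³ ≈ (0.0006764)³ ≈ 3.095191e-10.
By linearity: E[X] = C(206, 3)·p³ ≈ 1435820 · 3.095191e-10 ≈ 0.0004.
Since α = 3/2 > 1, p = c/n^{3/2} = o(1/n) is below the triangle threshold p ~ 1/n. Asymptotically E[X] ~ (c³/6)·n^{3(1−α)} = (2³/6)·n^{-1.5} → 0, so by Markov's inequality G has no triangles w.h.p.

E[X] ≈ 0.0004; in regime p = Θ(1/n^{3/2}) E[X] tends to 0 (below the triangle threshold p ~ 1/n).


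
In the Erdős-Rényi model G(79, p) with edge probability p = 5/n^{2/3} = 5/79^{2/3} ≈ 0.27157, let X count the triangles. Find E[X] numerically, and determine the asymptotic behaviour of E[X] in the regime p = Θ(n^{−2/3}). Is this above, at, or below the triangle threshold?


Number of potential triangles: C(79, 3) = 79079.
Each occurs with probability p³ ≈ (0.27157)³ ≈ 2.0028842e-02.
By linearity: E[X] = C(79, 3)·p³ ≈ 79079 · 2.0028842e-02 ≈ 1583.86076.
Since α = 2/3 < 1, p = c/n^{2/3} ≫ 1/n is above the triangle threshold p ~ 1/n. Asymptotically E[X] ~ (c³/6)·n^{3(1−α)} = (5³/6)·n^{1} → ∞; triangles are abundant w.h.p.

E[X] ≈ 1583.86076; in regime p = Θ(1/n^{2/3}) E[X] diverges (above the triangle threshold p ~ 1/n).


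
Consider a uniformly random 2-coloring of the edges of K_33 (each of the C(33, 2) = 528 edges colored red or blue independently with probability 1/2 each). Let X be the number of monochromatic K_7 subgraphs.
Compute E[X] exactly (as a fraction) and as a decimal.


Let X = Σ_S X_S over the C(33, 7) = 4272048 subsets S of size 7, where X_S = 1 if the K_7 on S is monochromatic.
For a fixed S, the K_7 on S has C(7, 2) = 21 edges. P[all 21 edges red] = (1/2)^21, and likewise for blue, so P[monochromatic] = 2·(1/2)^21 = 2^{1 − 21} = 1/1048576.
Summing: E[X] = C(33, 7) · 2^{1 − 21} = 4272048 · 1/1048576 = 267003/65536.
Numerically: E[X] ≈ 4.074142.

E[X] = C(33,7)·2^(1−C(7,2)) = 267003/65536 ≈ 4.074142.


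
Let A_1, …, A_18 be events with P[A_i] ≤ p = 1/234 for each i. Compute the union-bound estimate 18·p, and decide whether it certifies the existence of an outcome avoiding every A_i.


Union bound: P[∪_{i=1}^{18} A_i] ≤ Σ_i P[A_i] ≤ 18·p = 18·(1/234) = 1/13.
Numerically: 1/13 ≈ 0.076923.
Is 1/13 < 1? YES.
Since P[∪ A_i] ≤ 1/13 < 1, the complement has P[∩ A_i^c] ≥ 1 − 1/13 = 12/13 > 0, so some outcome avoids every A_i.

18·p = 1/13 ≈ 0.076923; existence CERTIFIED by the union bound.


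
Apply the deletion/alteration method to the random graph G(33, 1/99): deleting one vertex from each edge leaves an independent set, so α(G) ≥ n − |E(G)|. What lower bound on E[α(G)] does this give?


E[|E(G)|] = C(33, 2)·p = 528 · (1/99) = 16/3.
E[α(G)] ≥ n − E[|E(G)|] = 33 − 16/3 = 83/3.
Numerically: ≈ 27.6667.
(This is only a lower bound; the true E[α(G)] may be larger.)

E[α(G)] ≥ 83/3 ≈ 27.6667.


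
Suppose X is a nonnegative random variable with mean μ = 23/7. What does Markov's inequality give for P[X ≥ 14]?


μ = E[X] = 23/7, a = 14.
Markov: P[X ≥ 14] ≤ μ/a = (23/7)/14 = 23/98.
Numerically: ≈ 0.23469.
(Since a = 14 > μ = 3.28571, the bound 23/98 is < 1 and informative.)

P[X ≥ 14] ≤ 23/98 ≈ 0.23469.


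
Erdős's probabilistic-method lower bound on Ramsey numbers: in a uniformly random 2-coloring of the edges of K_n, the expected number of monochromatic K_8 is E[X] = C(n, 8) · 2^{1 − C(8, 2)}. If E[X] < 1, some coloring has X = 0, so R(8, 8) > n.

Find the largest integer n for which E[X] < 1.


We need C(n, 8) · 2^{1 − 28} < 1, i.e. C(n, 8) < 2^{28 − 1} = 134217728.
Check values of n near the boundary:
  n = 41: C(41, 8) = 95548245; 95548245 < 134217728? YES
  n = 42: C(42, 8) = 118030185; 118030185 < 134217728? YES
  n = 43: C(43, 8) = 145008513; 145008513 < 134217728? NO
The largest n with C(n, 8) < 134217728 is n = 42 (where E[X] = 118030185/134217728 ≈ 0.879393). Hence R(8, 8) > 42, i.e. R(8, 8) ≥ 43.

Largest n = 42; hence R(8, 8) > 42.


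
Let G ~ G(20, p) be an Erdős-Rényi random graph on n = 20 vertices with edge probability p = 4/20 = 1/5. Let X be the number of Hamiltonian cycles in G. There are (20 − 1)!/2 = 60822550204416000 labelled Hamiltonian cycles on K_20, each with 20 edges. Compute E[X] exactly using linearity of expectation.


K_20 has (20 − 1)!/2 = 60822550204416000 labelled Hamiltonian cycles.
For each such Hamiltonian cycle H, let X_H = 1 if all 20 edges of H are present in G. Then P[X_H = 1] = p^{20} = (1/5)^{20} = 1/95367431640625.
Summing the indicators: E[X] = Σ_H E[X_H] = 60822550204416000 · p^{20} = 60822550204416000 · 1/95367431640625 = 486580401635328/762939453125.
Numerically: E[X] ≈ 637.771.

E[X] = 60822550204416000 · (1/5)^{20} = 486580401635328/762939453125 ≈ 637.771.


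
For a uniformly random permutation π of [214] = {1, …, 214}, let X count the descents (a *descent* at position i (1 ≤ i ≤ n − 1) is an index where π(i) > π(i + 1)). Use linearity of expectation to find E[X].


Write X = Σ X_I over i = 1, …, 213, with X_I the indicator of one descent.
There are 213 indicators.
For each fixed i, the pair (π(i), π(i+1)) is a uniformly random ordered pair of distinct values from {1, …, 214}; by symmetry P[π(i) > π(i+1)] = 1/2.
By linearity: E[X] = 213 · (1/2) = (214 − 1) · (1/2) = 213/2 ≈ 106.5000.

E[X] = 213/2 = 106.5000.


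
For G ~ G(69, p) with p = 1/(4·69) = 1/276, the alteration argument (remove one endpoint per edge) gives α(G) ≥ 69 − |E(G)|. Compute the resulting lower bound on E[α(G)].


E[|E(G)|] = C(69, 2)·p = 2346 · (1/276) = 17/2.
E[α(G)] ≥ n − E[|E(G)|] = 69 − 17/2 = 121/2.
Numerically: ≈ 60.5000.
(This is only a lower bound; the true E[α(G)] may be larger.)

E[α(G)] ≥ 121/2 ≈ 60.5000.


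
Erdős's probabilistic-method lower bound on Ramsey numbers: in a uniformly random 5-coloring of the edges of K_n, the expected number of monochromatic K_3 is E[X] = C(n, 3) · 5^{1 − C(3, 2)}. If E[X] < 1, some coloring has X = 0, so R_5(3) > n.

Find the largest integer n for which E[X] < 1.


We need C(n, 3) · 5^{1 − 3} < 1, i.e. C(n, 3) < 5^{3 − 1} = 25.
Check values of n near the boundary:
  n = 4: C(4, 3) = 4; 4 < 25? YES
  n = 5: C(5, 3) = 10; 10 < 25? YES
  n = 6: C(6, 3) = 20; 20 < 25? YES
  n = 7: C(7, 3) = 35; 35 < 25? NO
  n = 8: C(8, 3) = 56; 56 < 25? NO
The largest n with C(n, 3) < 25 is n = 6 (where E[X] = 4/5 ≈ 0.80000). Hence R_5(3) > 6, i.e. R_5(3) ≥ 7.

Largest n = 6; hence R_5(3) > 6.


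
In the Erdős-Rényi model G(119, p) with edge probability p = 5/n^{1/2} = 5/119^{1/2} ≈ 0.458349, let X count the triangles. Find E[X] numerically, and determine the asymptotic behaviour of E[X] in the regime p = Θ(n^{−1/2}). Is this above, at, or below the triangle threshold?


Number of potential triangles: C(119, 3) = 273819.
Each occurs with probability p³ ≈ (0.458349)³ ≈ 9.62918589e-02.
By linearity: E[X] = C(119, 3)·p³ ≈ 273819 · 9.62918589e-02 ≈ 26366.540521.
Since α = 1/2 < 1, p = c/n^{1/2} ≫ 1/n is above the triangle threshold p ~ 1/n. Asymptotically E[X] ~ (c³/6)·n^{3(1−α)} = (5³/6)·n^{1.5} → ∞; triangles are abundant w.h.p.

E[X] ≈ 26366.540521; in regime p = Θ(1/n^{1/2}) E[X] diverges (above the triangle threshold p ~ 1/n).


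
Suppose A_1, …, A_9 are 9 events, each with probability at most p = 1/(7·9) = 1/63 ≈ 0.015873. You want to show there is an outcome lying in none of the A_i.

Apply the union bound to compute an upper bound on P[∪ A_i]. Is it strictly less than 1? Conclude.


Union bound: P[∪_{i=1}^{9} A_i] ≤ Σ_i P[A_i] ≤ 9·p = 9·(1/63) = 1/7.
Numerically: 1/7 ≈ 0.142857.
Is 1/7 < 1? YES.
Since P[∪ A_i] ≤ 1/7 < 1, the complement has P[∩ A_i^c] ≥ 1 − 1/7 = 6/7 > 0, so some outcome avoids every A_i.

9·p = 1/7 ≈ 0.142857; existence CERTIFIED by the union bound.


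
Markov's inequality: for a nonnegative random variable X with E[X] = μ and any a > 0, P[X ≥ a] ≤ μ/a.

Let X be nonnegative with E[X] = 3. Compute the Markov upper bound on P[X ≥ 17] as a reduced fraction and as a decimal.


μ = E[X] = 3, a = 17.
Markov: P[X ≥ 17] ≤ μ/a = (3)/17 = 3/17.
Numerically: ≈ 0.1765.
(Since a = 17 > μ = 3.0000, the bound 3/17 is < 1 and informative.)

P[X ≥ 17] ≤ 3/17 ≈ 0.1765.


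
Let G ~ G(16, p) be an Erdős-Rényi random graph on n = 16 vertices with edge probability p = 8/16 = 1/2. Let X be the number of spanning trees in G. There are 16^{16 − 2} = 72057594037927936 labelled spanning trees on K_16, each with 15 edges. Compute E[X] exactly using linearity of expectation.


K_16 has 16^{16 − 2} = 72057594037927936 labelled spanning trees.
For each such spanning tree H, let X_H = 1 if all 15 edges of H are present in G. Then P[X_H = 1] = p^{15} = (1/2)^{15} = 1/32768.
Summing the indicators: E[X] = Σ_H E[X_H] = 72057594037927936 · p^{15} = 72057594037927936 · 1/32768 = 2199023255552.
Numerically: E[X] ≈ 2.199e+12.

E[X] = 72057594037927936 · (1/2)^{15} = 2199023255552 ≈ 2.199e+12.


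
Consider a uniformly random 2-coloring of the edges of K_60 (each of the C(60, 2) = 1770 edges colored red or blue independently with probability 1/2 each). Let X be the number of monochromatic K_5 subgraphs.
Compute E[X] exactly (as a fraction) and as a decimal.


Let X = Σ_S X_S over the C(60, 5) = 5461512 subsets S of size 5, where X_S = 1 if the K_5 on S is monochromatic.
For a fixed S, the K_5 on S has C(5, 2) = 10 edges. P[all 10 edges red] = (1/2)^10, and likewise for blue, so P[monochromatic] = 2·(1/2)^10 = 2^{1 − 10} = 1/512.
By linearity of expectation: E[X] = C(60, 5) · 2^{1 − 10} = 5461512 · 1/512 = 682689/64.
Numerically: E[X] ≈ 10667.015625.

E[X] = C(60,5)·2^(1−C(5,2)) = 682689/64 ≈ 10667.015625.


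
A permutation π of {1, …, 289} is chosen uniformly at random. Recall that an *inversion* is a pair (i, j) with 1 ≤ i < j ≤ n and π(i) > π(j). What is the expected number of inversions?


Write X = Σ X_I over the C(289, 2) = 41616 pairs i < j, with X_I the indicator of one inversion.
There are 41616 indicators.
For each fixed pair i < j, the values π(i) and π(j) are two distinct elements of {1, …, 289} in uniformly random order; by symmetry P[π(i) > π(j)] = 1/2.
By linearity: E[X] = 41616 · (1/2) = C(289, 2) · (1/2) = 41616/2 = 20808 ≈ 20808.00000.

E[X] = 20808 = 20808.00000.


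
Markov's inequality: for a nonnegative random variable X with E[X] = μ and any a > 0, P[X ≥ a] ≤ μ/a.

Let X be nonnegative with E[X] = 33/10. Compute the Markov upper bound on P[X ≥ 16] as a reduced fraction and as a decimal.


μ = E[X] = 33/10, a = 16.
Markov: P[X ≥ 16] ≤ μ/a = (33/10)/16 = 33/160.
Numerically: ≈ 0.2062.
(Since a = 16 > μ = 3.3000, the bound 33/160 is < 1 and informative.)

P[X ≥ 16] ≤ 33/160 ≈ 0.2062.


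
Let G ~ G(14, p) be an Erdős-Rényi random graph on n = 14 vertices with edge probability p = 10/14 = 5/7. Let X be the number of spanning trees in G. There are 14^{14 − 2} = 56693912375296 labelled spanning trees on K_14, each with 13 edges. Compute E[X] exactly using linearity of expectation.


K_14 has 14^{14 − 2} = 56693912375296 labelled spanning trees.
For each such spanning tree H, let X_H = 1 if all 13 edges of H are present in G. Then P[X_H = 1] = p^{13} = (5/7)^{13} = 1220703125/96889010407.
Summing the indicators: E[X] = Σ_H E[X_H] = 56693912375296 · p^{13} = 56693912375296 · 1220703125/96889010407 = 5000000000000/7.
Numerically: E[X] ≈ 7.143e+11.

E[X] = 56693912375296 · (5/7)^{13} = 5000000000000/7 ≈ 7.143e+11.


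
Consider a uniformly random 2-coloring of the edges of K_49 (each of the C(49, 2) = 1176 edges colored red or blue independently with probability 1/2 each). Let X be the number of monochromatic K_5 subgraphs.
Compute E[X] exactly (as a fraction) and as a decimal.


Let X = Σ_S X_S over the C(49, 5) = 1906884 subsets S of size 5, where X_S = 1 if the K_5 on S is monochromatic.
For a fixed S, the K_5 on S has C(5, 2) = 10 edges. P[all 10 edges red] = (1/2)^10, and likewise for blue, so P[monochromatic] = 2·(1/2)^10 = 2^{1 − 10} = 1/512.
By linearity: E[X] = C(49, 5) · 2^{1 − 10} = 1906884 · 1/512 = 476721/128.
Numerically: E[X] ≈ 3724.382812.

E[X] = C(49,5)·2^(1−C(5,2)) = 476721/128 ≈ 3724.382812.


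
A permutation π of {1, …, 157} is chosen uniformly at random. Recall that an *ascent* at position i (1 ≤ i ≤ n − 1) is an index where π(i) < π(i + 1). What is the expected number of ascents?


Write X = Σ X_I over i = 1, …, 156, with X_I the indicator of one ascent.
There are 156 indicators.
For each fixed i, the pair (π(i), π(i+1)) is a uniformly random ordered pair of distinct values from {1, …, 157}; by symmetry P[π(i) < π(i+1)] = 1/2.
By linearity: E[X] = 156 · (1/2) = (157 − 1) · (1/2) = 78 ≈ 78.0000.

E[X] = 78 = 78.0000.


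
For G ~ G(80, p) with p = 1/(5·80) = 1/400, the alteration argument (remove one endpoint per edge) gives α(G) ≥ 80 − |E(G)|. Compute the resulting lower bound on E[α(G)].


E[|E(G)|] = C(80, 2)·p = 3160 · (1/400) = 79/10.
E[α(G)] ≥ n − E[|E(G)|] = 80 − 79/10 = 721/10.
Numerically: ≈ 72.1000.
(This is only a lower bound; the true E[α(G)] may be larger.)

E[α(G)] ≥ 721/10 ≈ 72.1000.


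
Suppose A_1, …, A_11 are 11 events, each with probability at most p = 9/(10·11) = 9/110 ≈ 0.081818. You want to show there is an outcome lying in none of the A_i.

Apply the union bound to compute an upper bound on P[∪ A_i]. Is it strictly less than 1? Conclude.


Union bound: P[∪_{i=1}^{11} A_i] ≤ Σ_i P[A_i] ≤ 11·p = 11·(9/110) = 9/10.
Numerically: 9/10 ≈ 0.900000.
Is 9/10 < 1? YES.
Since P[∪ A_i] ≤ 9/10 < 1, the complement has P[∩ A_i^c] ≥ 1 − 9/10 = 1/10 > 0, so some outcome avoids every A_i.

11·p = 9/10 ≈ 0.900000; existence CERTIFIED by the union bound.


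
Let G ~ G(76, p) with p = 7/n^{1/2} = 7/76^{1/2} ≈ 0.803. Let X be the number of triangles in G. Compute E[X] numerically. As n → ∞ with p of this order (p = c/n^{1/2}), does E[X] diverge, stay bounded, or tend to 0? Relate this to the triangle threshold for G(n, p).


Number of potential triangles: C(76, 3) = 70300.
Each occurs with probability p³ ≈ (0.803)³ ≈ 5.176947e-01.
By linearity: E[X] = C(76, 3)·p³ ≈ 70300 · 5.176947e-01 ≈ 36393.9385.
Since α = 1/2 < 1, p = c/n^{1/2} ≫ 1/n is above the triangle threshold p ~ 1/n. Asymptotically E[X] ~ (c³/6)·n^{3(1−α)} = (7³/6)·n^{1.5} → ∞; triangles are abundant w.h.p.

E[X] ≈ 36393.9385; in regime p = Θ(1/n^{1/2}) E[X] diverges (above the triangle threshold p ~ 1/n).


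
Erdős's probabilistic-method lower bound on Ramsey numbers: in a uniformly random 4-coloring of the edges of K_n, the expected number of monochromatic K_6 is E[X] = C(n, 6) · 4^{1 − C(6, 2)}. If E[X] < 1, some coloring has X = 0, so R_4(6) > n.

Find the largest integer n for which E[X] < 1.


We need C(n, 6) · 4^{1 − 15} < 1, i.e. C(n, 6) < 4^{15 − 1} = 268435456.
Check values of n near the boundary:
  n = 72: C(72, 6) = 156238908; 156238908 < 268435456? YES
  n = 73: C(73, 6) = 170230452; 170230452 < 268435456? YES
  n = 74: C(74, 6) = 185250786; 185250786 < 268435456? YES
  n = 75: C(75, 6) = 201359550; 201359550 < 268435456? YES
  n = 76: C(76, 6) = 218618940; 218618940 < 268435456? YES
  n = 77: C(77, 6) = 237093780; 237093780 < 268435456? YES
  n = 78: C(78, 6) = 256851595; 256851595 < 268435456? YES
  n = 79: C(79, 6) = 277962685; 277962685 < 268435456? NO
The largest n with C(n, 6) < 268435456 is n = 78 (where E[X] = 256851595/268435456 ≈ 0.957). Hence R_4(6) > 78, i.e. R_4(6) ≥ 79.

Largest n = 78; hence R_4(6) > 78.


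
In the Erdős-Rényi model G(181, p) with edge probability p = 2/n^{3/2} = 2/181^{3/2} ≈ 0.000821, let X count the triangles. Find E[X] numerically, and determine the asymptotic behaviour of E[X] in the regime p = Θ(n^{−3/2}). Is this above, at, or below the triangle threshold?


Number of potential triangles: C(181, 3) = 971970.
Each occurs with probability p³ ≈ (0.000821)³ ≈ 5.54034e-10.
By linearity: E[X] = C(181, 3)·p³ ≈ 971970 · 5.54034e-10 ≈ 0.001.
Since α = 3/2 > 1, p = c/n^{3/2} = o(1/n) is below the triangle threshold p ~ 1/n. Asymptotically E[X] ~ (c³/6)·n^{3(1−α)} = (2³/6)·n^{-1.5} → 0, so by Markov's inequality G has no triangles w.h.p.

E[X] ≈ 0.001; in regime p = Θ(1/n^{3/2}) E[X] tends to 0 (below the triangle threshold p ~ 1/n).


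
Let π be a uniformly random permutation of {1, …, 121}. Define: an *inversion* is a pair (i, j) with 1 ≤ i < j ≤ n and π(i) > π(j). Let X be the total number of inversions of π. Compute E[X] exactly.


Write X = Σ X_I over the C(121, 2) = 7260 pairs i < j, with X_I the indicator of one inversion.
There are 7260 indicators.
For each fixed pair i < j, the values π(i) and π(j) are two distinct elements of {1, …, 121} in uniformly random order; by symmetry P[π(i) > π(j)] = 1/2.
By linearity: E[X] = 7260 · (1/2) = C(121, 2) · (1/2) = 7260/2 = 3630 ≈ 3630.0000.

E[X] = 3630 = 3630.0000.


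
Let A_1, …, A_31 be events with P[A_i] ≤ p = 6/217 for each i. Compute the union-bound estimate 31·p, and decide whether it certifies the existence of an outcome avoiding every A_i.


Union bound: P[∪_{i=1}^{31} A_i] ≤ Σ_i P[A_i] ≤ 31·p = 31·(6/217) = 6/7.
Numerically: 6/7 ≈ 0.857.
Is 6/7 < 1? YES.
Since P[∪ A_i] ≤ 6/7 < 1, the complement has P[∩ A_i^c] ≥ 1 − 6/7 = 1/7 > 0, so some outcome avoids every A_i.

31·p = 6/7 ≈ 0.857; existence CERTIFIED by the union bound.
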